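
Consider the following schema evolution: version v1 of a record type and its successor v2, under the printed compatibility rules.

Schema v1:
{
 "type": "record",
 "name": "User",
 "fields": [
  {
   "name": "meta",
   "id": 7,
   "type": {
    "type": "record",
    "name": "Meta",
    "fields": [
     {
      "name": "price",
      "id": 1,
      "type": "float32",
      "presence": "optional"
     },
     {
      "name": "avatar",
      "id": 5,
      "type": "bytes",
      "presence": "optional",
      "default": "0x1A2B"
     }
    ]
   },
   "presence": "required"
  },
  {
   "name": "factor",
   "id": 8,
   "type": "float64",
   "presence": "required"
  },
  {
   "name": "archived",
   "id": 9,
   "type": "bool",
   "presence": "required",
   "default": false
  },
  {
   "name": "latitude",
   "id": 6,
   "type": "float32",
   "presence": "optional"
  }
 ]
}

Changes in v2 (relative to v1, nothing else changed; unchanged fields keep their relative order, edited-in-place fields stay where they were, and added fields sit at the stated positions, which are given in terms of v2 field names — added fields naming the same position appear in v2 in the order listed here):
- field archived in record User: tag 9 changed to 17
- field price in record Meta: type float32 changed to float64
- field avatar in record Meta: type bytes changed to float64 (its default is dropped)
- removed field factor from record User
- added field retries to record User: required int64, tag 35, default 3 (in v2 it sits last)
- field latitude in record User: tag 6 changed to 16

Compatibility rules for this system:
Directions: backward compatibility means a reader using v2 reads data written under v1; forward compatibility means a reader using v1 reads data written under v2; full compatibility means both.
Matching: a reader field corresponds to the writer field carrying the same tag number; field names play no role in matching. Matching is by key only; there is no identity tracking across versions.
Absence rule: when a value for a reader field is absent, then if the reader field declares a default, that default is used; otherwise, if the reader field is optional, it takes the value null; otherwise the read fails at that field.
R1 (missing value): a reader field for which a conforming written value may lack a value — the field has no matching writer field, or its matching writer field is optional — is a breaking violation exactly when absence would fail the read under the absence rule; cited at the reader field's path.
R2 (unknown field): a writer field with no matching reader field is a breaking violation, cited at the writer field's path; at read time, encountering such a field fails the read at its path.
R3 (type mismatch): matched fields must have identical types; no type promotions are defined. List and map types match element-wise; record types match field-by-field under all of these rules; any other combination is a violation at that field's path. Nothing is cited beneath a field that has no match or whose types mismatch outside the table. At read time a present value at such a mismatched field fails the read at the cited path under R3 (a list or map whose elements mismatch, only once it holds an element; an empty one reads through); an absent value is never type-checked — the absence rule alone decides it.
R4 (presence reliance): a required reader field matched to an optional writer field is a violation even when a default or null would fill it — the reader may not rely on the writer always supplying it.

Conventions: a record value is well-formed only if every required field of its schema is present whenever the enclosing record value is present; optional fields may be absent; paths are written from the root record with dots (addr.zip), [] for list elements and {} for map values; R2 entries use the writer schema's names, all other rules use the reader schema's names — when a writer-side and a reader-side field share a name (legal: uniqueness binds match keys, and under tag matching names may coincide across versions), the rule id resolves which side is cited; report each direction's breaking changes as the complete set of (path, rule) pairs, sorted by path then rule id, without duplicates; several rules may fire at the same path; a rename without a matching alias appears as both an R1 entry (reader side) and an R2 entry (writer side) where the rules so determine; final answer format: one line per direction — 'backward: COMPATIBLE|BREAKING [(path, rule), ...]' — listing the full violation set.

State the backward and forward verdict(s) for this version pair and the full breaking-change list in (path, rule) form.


the writer's type comes first in each User pair
backward on User — v2 reading data written by v1:
  Meta -> Meta, writer required: meta aligns to meta
  no writer field matches reader archived
  no writer field matches reader latitude
  no writer field matches reader retries
  writer field factor has no reader counterpart
  writer field archived has no reader counterpart
  writer field latitude has no reader counterpart
  float32 -> float64, writer optional: meta.price aligns to meta.price
  bytes -> float64, writer optional: meta.avatar aligns to meta.avatar
  breaking: (archived, R2)
  breaking: (factor, R2)
  breaking: (latitude, R2)
  breaking: (meta.avatar, R3)
  breaking: (meta.price, R3)
  => 5 violation(s): backward is BREAKING for User
forward on User — v1 reading data written by v2:
  Meta -> Meta, writer required: meta aligns to meta
  no writer field matches reader factor
  no writer field matches reader archived
  no writer field matches reader latitude
  writer field archived has no reader counterpart
  writer field latitude has no reader counterpart
  writer field retries has no reader counterpart
  float64 -> float32, writer optional: meta.price aligns to meta.price
  float64 -> bytes, writer optional: meta.avatar aligns to meta.avatar
  breaking: (archived, R2)
  breaking: (factor, R1)
  breaking: (latitude, R2)
  breaking: (meta.avatar, R3)
  breaking: (meta.price, R3)
  breaking: (retries, R2)
  => 6 violation(s): forward is BREAKING for User

backward: BREAKING [(archived, R2), (factor, R2), (latitude, R2), (meta.avatar, R3), (meta.price, R3)]; forward: BREAKING [(archived, R2), (factor, R1), (latitude, R2), (meta.avatar, R3), (meta.price, R3), (retries, R2)]


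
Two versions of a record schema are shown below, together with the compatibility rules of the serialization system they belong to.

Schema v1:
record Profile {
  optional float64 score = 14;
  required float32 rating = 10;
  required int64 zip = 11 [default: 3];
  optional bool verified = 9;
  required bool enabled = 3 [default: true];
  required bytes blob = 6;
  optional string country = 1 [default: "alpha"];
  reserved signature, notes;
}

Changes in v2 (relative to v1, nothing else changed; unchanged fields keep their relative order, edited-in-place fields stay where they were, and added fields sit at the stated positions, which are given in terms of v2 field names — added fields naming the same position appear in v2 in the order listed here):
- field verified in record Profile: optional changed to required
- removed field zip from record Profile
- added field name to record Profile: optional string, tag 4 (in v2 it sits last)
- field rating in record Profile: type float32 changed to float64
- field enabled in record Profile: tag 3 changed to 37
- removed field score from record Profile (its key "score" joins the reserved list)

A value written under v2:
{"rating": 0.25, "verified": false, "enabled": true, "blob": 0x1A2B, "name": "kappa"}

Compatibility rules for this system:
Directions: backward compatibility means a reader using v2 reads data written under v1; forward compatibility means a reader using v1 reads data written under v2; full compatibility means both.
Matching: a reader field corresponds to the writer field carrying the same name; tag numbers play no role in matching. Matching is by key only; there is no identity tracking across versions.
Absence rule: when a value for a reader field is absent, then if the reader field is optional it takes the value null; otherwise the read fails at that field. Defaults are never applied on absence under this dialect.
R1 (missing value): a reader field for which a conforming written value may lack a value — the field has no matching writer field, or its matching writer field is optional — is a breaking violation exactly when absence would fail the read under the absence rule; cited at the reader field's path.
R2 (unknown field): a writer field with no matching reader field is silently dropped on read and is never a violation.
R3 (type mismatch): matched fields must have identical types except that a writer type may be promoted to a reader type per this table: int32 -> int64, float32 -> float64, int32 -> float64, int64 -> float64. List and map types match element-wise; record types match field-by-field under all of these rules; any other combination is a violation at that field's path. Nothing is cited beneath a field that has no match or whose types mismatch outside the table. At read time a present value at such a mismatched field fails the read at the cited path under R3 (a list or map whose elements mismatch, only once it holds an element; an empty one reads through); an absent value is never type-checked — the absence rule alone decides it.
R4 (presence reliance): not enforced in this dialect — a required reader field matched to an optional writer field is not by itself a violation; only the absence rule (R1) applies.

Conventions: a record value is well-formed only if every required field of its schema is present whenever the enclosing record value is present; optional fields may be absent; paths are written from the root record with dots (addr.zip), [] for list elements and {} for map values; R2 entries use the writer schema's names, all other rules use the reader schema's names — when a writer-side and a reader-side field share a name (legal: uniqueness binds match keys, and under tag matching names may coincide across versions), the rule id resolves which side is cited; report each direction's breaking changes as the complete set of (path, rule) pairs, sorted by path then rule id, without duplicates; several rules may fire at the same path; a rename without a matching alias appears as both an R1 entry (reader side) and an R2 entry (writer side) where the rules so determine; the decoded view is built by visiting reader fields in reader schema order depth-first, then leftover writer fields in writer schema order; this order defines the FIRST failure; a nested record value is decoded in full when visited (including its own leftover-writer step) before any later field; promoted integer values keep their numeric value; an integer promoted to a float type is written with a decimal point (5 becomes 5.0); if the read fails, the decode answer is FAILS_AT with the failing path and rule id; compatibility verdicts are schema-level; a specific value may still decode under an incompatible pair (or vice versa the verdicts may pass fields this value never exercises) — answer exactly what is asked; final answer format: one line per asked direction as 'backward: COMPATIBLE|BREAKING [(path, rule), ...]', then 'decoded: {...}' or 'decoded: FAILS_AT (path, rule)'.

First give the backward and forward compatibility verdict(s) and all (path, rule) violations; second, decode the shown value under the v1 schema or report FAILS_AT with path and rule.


backward: BREAKING [(verified, R1)]; forward: BREAKING [(rating, R3), (zip, R1)]; decoded: FAILS_AT (rating, R3)

the writer's type comes first in each Profile pair
backward pass over Profile, reader schema v2, writer schema v1:
  float32 -> float64, writer required: rating aligns to rating
  bool -> bool, writer optional: verified aligns to verified
  bool -> bool, writer required: enabled aligns to enabled
  bytes -> bytes, writer required: blob aligns to blob
  string -> string, writer optional: country aligns to country
  name: no writer-side match
  writer score: unknown to reader
  writer zip: unknown to reader
  rule R1 violated at verified
  => backward: BREAKING (1)
forward pass over Profile, reader schema v1, writer schema v2:
  score: no writer-side match
  float64 -> float32, writer required: rating aligns to rating
  zip: no writer-side match
  bool -> bool, writer required: verified aligns to verified
  bool -> bool, writer required: enabled aligns to enabled
  bytes -> bytes, writer required: blob aligns to blob
  string -> string, writer optional: country aligns to country
  writer name: unknown to reader
  rule R3 violated at rating
  rule R1 violated at zip
  => forward: BREAKING (2)
migrating the Profile value to v1:
  score := null (absent, optional -> null)
  read fails at rating under R3
  => FAILS_AT (rating, R3)


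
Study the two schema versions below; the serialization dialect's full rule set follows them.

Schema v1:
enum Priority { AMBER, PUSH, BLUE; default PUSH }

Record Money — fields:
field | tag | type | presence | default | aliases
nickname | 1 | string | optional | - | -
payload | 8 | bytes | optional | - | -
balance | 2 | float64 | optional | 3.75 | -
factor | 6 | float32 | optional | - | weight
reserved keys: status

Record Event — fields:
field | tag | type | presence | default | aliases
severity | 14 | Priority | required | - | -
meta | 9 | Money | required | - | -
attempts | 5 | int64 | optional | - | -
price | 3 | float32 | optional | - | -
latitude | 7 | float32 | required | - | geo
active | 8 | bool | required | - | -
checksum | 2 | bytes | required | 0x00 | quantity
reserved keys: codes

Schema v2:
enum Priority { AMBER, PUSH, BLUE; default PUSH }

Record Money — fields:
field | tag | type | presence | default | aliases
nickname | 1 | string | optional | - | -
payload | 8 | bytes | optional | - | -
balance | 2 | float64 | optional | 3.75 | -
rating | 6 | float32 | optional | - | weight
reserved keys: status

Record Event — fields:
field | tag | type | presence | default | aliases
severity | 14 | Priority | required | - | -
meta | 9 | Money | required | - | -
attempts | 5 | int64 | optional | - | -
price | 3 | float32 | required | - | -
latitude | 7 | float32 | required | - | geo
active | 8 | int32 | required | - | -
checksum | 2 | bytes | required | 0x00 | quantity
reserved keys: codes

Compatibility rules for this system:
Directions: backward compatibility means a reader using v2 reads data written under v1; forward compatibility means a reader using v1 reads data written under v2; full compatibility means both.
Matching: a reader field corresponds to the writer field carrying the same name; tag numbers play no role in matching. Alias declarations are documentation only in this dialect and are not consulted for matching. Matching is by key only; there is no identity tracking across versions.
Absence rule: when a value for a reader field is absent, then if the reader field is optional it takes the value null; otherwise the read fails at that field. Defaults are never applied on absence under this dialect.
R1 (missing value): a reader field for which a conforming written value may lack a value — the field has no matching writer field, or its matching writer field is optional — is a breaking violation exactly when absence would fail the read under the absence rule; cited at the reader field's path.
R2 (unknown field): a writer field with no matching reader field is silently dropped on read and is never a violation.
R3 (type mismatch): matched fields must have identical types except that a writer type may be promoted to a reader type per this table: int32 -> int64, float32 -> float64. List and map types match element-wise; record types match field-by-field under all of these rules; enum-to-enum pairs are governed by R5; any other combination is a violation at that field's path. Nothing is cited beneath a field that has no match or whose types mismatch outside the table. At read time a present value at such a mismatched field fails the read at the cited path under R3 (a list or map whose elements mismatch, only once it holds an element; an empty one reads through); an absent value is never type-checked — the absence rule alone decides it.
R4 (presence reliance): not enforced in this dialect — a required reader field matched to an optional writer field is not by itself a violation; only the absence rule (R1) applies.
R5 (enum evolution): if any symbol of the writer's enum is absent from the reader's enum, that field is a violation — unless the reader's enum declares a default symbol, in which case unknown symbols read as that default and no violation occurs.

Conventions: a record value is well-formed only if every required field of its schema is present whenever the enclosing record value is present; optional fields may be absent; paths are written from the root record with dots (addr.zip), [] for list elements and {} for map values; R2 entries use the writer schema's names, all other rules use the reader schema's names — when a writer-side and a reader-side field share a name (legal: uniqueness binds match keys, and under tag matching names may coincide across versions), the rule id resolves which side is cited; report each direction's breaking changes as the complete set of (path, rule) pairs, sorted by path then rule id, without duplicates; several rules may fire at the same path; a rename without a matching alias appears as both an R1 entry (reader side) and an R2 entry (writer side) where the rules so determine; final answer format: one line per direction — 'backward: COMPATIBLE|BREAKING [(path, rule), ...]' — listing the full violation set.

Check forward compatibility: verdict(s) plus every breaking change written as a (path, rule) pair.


forward: BREAKING [(active, R3)]

the writer's type comes first in each Event pair
forward pass over Event, reader schema v1, writer schema v2:
  Priority -> Priority, writer required: severity aligns to severity
  Money -> Money, writer required: meta aligns to meta
  int64 -> int64, writer optional: attempts aligns to attempts
  float32 -> float32, writer required: price aligns to price
  float32 -> float32, writer required: latitude aligns to latitude
  int32 -> bool, writer required: active aligns to active
  bytes -> bytes, writer required: checksum aligns to checksum
  string -> string, writer optional: meta.nickname aligns to meta.nickname
  bytes -> bytes, writer optional: meta.payload aligns to meta.payload
  float64 -> float64, writer optional: meta.balance aligns to meta.balance
  no writer field matches reader meta.factor
  writer meta.rating: unknown to reader
  R3 fires at active
  => forward: BREAKING (1)
the rest of the Event diff is inert for this question:
  renamed field factor to rating in record Money -> inert for the asked Event verdict: nothing fires
  field price in record Event: optional changed to required -> its effect on Event is confined to the backward direction, not asked


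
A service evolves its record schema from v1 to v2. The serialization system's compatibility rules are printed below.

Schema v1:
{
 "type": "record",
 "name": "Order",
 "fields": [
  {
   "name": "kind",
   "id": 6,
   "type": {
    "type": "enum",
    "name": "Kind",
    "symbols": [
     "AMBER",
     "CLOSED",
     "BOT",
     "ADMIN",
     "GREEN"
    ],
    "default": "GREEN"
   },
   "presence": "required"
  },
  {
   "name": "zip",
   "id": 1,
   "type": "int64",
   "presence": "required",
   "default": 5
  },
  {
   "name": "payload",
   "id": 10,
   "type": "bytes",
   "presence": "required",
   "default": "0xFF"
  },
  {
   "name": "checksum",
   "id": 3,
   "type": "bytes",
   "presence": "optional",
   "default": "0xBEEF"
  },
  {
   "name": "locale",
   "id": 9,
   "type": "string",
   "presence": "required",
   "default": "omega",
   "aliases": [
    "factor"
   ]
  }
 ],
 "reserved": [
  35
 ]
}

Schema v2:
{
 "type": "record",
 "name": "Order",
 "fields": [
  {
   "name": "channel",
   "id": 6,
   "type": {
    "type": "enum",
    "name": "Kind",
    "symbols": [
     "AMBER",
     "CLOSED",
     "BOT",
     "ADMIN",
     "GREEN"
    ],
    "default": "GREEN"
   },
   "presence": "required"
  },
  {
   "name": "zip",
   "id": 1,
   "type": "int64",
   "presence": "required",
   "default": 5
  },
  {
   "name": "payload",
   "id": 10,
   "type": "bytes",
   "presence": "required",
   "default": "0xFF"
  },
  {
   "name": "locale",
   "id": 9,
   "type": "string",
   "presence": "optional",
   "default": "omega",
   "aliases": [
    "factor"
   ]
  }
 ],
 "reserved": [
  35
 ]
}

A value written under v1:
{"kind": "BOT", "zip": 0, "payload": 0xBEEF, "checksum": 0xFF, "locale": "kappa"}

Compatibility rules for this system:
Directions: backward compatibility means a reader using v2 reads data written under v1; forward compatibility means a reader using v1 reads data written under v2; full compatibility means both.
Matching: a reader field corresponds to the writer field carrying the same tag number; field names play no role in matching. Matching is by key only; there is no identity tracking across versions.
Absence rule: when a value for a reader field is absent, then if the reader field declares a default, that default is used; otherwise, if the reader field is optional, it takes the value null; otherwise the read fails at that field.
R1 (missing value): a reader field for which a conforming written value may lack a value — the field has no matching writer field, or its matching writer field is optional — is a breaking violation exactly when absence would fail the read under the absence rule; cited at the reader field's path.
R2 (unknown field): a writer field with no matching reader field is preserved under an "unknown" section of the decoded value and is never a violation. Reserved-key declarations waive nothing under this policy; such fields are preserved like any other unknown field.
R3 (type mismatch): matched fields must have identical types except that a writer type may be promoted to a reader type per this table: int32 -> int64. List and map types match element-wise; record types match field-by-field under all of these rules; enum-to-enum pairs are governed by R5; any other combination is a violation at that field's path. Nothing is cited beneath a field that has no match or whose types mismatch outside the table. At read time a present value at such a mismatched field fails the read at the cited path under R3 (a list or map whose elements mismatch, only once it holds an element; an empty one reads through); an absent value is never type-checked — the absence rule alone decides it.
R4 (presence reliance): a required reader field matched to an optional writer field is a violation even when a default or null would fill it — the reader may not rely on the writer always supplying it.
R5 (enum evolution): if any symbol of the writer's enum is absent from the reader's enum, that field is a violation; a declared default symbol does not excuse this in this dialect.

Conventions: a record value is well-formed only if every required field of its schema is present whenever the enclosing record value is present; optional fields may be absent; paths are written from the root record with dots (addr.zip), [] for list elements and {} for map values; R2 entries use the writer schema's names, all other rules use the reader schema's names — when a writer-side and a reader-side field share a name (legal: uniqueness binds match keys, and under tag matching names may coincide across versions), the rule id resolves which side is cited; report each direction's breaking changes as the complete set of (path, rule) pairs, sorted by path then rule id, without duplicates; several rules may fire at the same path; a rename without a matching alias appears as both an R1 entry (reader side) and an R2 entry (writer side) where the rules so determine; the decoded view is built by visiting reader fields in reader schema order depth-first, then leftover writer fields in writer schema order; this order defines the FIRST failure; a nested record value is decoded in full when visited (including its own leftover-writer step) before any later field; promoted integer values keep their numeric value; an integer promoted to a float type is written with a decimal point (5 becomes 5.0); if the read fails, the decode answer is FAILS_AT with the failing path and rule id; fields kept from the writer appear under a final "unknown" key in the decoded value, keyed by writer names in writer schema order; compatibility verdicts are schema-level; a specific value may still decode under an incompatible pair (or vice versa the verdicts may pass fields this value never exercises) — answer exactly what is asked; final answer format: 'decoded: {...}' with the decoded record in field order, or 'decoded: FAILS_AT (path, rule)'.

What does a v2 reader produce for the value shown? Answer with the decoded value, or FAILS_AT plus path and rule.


the writer's type comes first in each Order pair
decoding the Order value with the v2 reader:
  channel := "BOT" (from writer kind)
  zip := 0
  payload := 0xBEEF
  locale := "kappa"
  writer checksum: kept under "unknown"
  => decoded: {"channel": "BOT", "zip": 0, "payload": 0xBEEF, "locale": "kappa", "unknown": {"checksum": 0xFF}}
remaining Order differences; none change what is asked:
  field locale in record Order: required changed to optional -> schema-level compatibility only; this Order value's decode is unchanged

decoded: {"channel": "BOT", "zip": 0, "payload": 0xBEEF, "locale": "kappa", "unknown": {"checksum": 0xFF}}


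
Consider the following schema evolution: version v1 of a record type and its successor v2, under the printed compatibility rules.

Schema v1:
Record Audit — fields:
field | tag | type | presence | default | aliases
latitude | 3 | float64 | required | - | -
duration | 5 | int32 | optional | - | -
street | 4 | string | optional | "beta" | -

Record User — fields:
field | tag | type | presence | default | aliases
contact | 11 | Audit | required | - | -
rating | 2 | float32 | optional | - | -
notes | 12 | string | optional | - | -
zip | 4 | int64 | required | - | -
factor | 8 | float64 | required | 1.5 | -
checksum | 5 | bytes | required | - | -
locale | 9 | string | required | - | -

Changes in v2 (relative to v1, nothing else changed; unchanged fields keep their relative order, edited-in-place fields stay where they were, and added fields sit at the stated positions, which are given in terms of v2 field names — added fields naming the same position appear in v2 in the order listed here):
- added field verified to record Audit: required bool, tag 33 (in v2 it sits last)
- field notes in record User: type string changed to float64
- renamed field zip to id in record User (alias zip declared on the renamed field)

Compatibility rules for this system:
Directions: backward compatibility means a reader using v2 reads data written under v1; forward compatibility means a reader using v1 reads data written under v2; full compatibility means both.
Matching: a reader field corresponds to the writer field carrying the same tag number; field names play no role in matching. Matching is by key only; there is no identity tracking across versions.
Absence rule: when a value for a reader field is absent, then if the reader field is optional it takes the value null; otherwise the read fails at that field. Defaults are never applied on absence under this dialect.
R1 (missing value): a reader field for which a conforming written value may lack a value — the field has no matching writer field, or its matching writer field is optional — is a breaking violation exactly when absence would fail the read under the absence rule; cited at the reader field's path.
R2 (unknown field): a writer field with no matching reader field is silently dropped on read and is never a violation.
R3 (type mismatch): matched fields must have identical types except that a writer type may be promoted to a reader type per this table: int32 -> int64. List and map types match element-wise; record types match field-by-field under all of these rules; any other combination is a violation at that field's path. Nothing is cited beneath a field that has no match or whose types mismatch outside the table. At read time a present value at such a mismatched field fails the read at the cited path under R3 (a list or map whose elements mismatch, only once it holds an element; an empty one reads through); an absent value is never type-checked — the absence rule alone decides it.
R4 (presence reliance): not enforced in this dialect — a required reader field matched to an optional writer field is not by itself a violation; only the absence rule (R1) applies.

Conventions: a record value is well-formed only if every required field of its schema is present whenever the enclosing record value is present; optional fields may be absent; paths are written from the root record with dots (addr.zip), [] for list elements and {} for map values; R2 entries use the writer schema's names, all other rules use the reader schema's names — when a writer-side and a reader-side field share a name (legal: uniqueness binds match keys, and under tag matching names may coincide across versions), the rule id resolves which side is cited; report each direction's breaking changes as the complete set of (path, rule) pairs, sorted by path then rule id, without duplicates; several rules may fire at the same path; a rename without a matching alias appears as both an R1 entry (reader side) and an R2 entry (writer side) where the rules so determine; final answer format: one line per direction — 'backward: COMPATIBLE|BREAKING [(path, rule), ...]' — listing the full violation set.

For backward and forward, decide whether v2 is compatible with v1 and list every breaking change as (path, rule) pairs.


each type pair in User: writer, then reader
checking backward for User: reader v2 against writer v1:
  Audit -> Audit, writer required: contact aligns to contact
  float32 -> float32, writer optional: rating aligns to rating
  string -> float64, writer optional: notes aligns to notes
  int64 -> int64, writer required: id aligns to zip
  float64 -> float64, writer required: factor aligns to factor
  bytes -> bytes, writer required: checksum aligns to checksum
  string -> string, writer required: locale aligns to locale
  float64 -> float64, writer required: contact.latitude aligns to contact.latitude
  int32 -> int32, writer optional: contact.duration aligns to contact.duration
  string -> string, writer optional: contact.street aligns to contact.street
  no writer field matches reader contact.verified
  R1 fires at contact.verified
  R3 fires at notes
  backward on User therefore BREAKING (2)
checking forward for User: reader v1 against writer v2:
  Audit -> Audit, writer required: contact aligns to contact
  float32 -> float32, writer optional: rating aligns to rating
  float64 -> string, writer optional: notes aligns to notes
  int64 -> int64, writer required: zip aligns to id
  float64 -> float64, writer required: factor aligns to factor
  bytes -> bytes, writer required: checksum aligns to checksum
  string -> string, writer required: locale aligns to locale
  float64 -> float64, writer required: contact.latitude aligns to contact.latitude
  int32 -> int32, writer optional: contact.duration aligns to contact.duration
  string -> string, writer optional: contact.street aligns to contact.street
  contact.verified (writer side), unknown to reader
  R3 fires at notes
  forward on User therefore BREAKING (1)

backward: BREAKING [(contact.verified, R1), (notes, R3)]; forward: BREAKING [(notes, R3)]


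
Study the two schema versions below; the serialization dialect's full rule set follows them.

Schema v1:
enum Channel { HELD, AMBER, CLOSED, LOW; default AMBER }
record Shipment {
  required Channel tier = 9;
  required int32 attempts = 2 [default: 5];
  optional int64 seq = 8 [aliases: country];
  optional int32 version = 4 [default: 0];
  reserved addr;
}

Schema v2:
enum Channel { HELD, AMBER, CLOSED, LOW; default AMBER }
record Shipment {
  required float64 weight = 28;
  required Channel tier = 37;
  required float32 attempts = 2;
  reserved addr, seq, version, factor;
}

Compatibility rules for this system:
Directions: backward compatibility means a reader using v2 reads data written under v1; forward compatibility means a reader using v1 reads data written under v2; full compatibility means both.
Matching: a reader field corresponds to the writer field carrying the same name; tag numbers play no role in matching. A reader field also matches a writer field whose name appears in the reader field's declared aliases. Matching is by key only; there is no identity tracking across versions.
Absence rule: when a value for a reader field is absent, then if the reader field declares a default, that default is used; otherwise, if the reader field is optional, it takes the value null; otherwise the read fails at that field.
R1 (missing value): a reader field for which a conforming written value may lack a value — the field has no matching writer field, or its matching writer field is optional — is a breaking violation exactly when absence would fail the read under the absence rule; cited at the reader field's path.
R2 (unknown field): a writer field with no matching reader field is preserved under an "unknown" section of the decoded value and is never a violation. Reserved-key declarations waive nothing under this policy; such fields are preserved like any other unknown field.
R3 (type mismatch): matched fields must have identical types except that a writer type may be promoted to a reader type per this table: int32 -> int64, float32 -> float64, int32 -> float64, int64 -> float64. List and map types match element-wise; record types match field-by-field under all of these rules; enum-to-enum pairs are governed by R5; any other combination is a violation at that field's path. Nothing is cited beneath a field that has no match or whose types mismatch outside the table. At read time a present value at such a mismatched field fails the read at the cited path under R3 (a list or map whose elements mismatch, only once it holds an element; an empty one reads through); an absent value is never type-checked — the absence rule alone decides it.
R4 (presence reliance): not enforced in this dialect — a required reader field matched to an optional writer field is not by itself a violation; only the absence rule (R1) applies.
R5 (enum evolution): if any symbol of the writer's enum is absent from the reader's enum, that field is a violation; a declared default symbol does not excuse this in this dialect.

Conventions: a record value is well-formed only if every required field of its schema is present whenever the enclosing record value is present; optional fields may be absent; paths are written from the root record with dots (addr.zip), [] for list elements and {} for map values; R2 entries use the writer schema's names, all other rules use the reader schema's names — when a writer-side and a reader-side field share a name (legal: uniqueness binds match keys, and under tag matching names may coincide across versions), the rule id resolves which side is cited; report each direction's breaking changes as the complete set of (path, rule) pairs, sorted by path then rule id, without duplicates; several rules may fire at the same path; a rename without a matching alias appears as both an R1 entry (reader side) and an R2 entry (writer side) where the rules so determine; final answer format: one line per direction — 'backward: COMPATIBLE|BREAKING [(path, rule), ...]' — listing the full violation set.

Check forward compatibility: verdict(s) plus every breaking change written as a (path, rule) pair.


forward: BREAKING [(attempts, R3)]

the writer's type comes first in each Shipment pair
forward pass over Shipment, reader schema v1, writer schema v2:
  Channel -> Channel, writer required: tier aligns to tier
  float32 -> int32, writer required: attempts aligns to attempts
  seq: no writer-side match
  version: no writer-side match
  writer field weight has no reader counterpart
  rule R3 violated at attempts
  => forward: BREAKING (1)
diffs on Shipment not affecting the asked answer:
  removed field seq from record Shipment (its key "seq" joins the reserved list) -> triggers nothing under Shipment's printed rules — same verdict
  removed field version from record Shipment (its key "version" joins the reserved list) -> triggers nothing under Shipment's printed rules — same verdict
  field tier in record Shipment: tag 9 changed to 37 -> triggers nothing under Shipment's printed rules — same verdict
  added field weight to record Shipment: required float64, tag 28 (in v2 it sits immediately before tier) -> fires only in the backward direction of Shipment, which is not asked here


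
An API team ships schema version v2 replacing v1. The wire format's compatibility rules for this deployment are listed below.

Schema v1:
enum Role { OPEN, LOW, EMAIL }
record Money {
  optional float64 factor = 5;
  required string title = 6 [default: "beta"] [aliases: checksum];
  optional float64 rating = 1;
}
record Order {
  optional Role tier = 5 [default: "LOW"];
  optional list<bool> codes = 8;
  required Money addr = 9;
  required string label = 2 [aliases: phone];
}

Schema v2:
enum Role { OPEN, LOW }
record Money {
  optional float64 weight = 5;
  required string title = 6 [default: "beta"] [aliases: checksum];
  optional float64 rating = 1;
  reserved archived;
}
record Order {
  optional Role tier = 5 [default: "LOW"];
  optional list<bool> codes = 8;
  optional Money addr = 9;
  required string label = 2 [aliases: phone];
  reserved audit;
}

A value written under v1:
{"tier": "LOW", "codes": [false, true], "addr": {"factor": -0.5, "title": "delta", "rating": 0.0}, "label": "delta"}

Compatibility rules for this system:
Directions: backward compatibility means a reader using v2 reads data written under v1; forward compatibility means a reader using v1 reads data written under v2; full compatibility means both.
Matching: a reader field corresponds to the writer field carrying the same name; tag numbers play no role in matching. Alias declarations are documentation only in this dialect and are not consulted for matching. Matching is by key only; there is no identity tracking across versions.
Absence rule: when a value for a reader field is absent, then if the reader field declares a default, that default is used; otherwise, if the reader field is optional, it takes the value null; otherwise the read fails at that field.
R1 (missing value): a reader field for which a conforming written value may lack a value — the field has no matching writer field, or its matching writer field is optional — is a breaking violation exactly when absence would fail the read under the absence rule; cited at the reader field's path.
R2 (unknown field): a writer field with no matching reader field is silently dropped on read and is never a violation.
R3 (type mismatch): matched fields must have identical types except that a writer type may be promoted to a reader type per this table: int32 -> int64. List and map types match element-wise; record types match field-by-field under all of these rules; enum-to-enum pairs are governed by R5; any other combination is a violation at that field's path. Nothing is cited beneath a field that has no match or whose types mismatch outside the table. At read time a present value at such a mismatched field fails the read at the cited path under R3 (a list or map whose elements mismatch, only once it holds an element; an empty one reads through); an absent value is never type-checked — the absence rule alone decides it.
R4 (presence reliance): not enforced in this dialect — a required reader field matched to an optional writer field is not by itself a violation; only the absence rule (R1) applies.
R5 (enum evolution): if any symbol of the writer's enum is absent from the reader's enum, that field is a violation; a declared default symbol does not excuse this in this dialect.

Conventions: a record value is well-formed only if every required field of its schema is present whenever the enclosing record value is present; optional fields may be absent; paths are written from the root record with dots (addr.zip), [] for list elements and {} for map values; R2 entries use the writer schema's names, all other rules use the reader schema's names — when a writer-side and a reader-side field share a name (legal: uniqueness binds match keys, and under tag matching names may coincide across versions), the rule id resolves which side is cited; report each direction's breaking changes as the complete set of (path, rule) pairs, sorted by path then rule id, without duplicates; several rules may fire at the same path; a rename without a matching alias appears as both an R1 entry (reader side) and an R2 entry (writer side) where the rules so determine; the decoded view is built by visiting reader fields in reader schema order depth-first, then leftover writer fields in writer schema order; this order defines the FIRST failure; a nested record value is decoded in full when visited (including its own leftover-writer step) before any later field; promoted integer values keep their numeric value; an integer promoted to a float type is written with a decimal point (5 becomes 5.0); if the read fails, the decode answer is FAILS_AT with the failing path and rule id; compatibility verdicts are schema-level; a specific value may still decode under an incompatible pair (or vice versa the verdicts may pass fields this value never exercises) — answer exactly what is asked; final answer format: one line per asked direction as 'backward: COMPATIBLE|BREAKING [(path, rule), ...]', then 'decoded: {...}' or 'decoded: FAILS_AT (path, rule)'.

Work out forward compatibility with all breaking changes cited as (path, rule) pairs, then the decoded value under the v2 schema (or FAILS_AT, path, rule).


forward: BREAKING [(addr, R1)]; decoded: {"tier": "LOW", "codes": [false, true], "addr": {"weight": null, "title": "delta", "rating": 0.0}, "label": "delta"}

each type pair in Order: writer, then reader
checking forward for Order: reader v1 against writer v2:
  tier: paired with writer tier (Role -> Role; writer optional)
  codes: paired with writer codes (list<bool> -> list<bool>; writer optional)
  addr: paired with writer addr (Money -> Money; writer optional)
  label: paired with writer label (string -> string; writer required)
  addr.factor has no writer counterpart
  addr.title: paired with writer addr.title (string -> string; writer required)
  addr.rating: paired with writer addr.rating (float64 -> float64; writer optional)
  addr.weight (writer side), unknown to reader
  violation R1 at addr
  => 1 violation(s): forward is BREAKING for Order
decode walk for Order under reader schema v2:
  tier := "LOW"
  codes := [false, true]
  addr.weight := null (not supplied -> null)
  addr.title := "delta"
  addr.rating := 0.0
  writer addr.factor: unmatched, discarded
  label := "delta"
  => decoded: {"tier": "LOW", "codes": [false, true], "addr": {"weight": null, "title": "delta", "rating": 0.0}, "label": "delta"}
checking off the Order differences that do not matter here:
  enum Role (field tier in record Order): symbol EMAIL removed -> matters only for Order's backward compatibility — outside the asked direction
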